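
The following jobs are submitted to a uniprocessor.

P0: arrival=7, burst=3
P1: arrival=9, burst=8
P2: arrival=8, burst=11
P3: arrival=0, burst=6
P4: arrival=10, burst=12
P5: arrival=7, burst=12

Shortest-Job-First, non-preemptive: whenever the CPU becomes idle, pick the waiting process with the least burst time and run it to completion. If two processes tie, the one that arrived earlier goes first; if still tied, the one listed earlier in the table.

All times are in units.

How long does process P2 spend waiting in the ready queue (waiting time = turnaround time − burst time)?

10

Schedule: | P3 0-6 | idle 6-7 | P0 7-10 | P1 10-18 | P2 18-29 | P5 29-41 | P4 41-53 |
Completion: P0=10  P1=18  P2=29  P3=6  P4=53  P5=41
Turnaround (C−A): P0=3  P1=9  P2=21  P3=6  P4=43  P5=34
Waiting(P2) = turnaround − burst = 21 − 11 = 10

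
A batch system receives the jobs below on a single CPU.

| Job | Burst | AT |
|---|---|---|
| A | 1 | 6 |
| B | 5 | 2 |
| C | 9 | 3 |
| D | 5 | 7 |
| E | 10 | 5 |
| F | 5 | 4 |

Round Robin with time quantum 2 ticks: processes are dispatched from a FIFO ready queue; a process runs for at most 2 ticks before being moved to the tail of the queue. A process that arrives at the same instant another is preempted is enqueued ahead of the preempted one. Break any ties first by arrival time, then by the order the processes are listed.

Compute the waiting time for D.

20

Gantt: | idle 0-2 | B 2-4 | C 4-6 | F 6-8 | B 8-10 | E 10-12 | A 12-13 | C 13-15 | D 15-17 | F 17-19 | B 19-20 | E 20-22 | C 22-24 | D 24-26 | F 26-27 | E 27-29 | C 29-31 | D 31-32 | E 32-34 | C 34-35 | E 35-37 |
Completion: A=13  B=20  C=35  D=32  E=37  F=27
Waiting(D) = turnaround − burst = 25 − 5 = 20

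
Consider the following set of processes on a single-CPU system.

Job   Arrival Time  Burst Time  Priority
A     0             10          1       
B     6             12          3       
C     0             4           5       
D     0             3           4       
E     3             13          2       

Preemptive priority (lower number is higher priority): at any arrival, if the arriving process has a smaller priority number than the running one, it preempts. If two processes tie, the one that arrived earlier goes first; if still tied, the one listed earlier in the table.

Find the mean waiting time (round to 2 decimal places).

19.40

Gantt: | A 0-10 | E 10-23 | B 23-35 | D 35-38 | C 38-42 |
Completion: A=10  B=35  C=42  D=38  E=23
Turnaround (C−A): A=10  B=29  C=42  D=38  E=20
Waiting times: A=0, B=17, C=38, D=35, E=7
Average waiting = (0+17+38+35+7) / 5 = 97/5 = 19.40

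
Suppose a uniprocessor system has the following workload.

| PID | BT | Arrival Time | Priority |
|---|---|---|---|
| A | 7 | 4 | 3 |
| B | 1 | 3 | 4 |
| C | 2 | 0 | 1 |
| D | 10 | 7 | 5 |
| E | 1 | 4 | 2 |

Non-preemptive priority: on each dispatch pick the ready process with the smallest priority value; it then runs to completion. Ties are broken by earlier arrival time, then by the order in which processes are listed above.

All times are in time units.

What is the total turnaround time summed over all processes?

27

Timeline: | C 0-2 | idle 2-3 | B 3-4 | E 4-5 | A 5-12 | D 12-22 |
Completion: A=12  B=4  C=2  D=22  E=5
Turnaround = completion − arrival: A=8, B=1, C=2, D=15, E=1
Total turnaround = 8 + 1 + 2 + 15 + 1 = 27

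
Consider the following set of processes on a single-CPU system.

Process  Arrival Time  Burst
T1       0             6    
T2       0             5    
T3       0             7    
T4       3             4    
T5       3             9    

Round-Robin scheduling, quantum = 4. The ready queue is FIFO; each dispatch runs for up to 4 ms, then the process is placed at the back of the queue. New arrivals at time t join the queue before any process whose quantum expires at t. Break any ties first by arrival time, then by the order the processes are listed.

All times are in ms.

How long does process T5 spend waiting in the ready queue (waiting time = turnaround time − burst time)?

19

Schedule: | T1 0-4 | T2 4-8 | T3 8-12 | T4 12-16 | T5 16-20 | T1 20-22 | T2 22-23 | T3 23-26 | T5 26-31 |
Completion: T1=22  T2=23  T3=26  T4=16  T5=31
Turnaround (C−A): T1=22  T2=23  T3=26  T4=13  T5=28
Waiting(T5) = turnaround − burst = 28 − 9 = 19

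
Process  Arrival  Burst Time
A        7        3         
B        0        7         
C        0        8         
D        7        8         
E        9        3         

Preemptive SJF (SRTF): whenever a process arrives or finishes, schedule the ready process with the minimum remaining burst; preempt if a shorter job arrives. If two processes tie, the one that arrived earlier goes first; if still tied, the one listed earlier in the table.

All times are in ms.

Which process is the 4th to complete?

C

Gantt: | B 0-7 | A 7-10 | E 10-13 | C 13-21 | D 21-29 |
Completion: A=10  B=7  C=21  D=29  E=13
Turnaround (C−A): A=3  B=7  C=21  D=22  E=4
Finish order: B → A → E → C → D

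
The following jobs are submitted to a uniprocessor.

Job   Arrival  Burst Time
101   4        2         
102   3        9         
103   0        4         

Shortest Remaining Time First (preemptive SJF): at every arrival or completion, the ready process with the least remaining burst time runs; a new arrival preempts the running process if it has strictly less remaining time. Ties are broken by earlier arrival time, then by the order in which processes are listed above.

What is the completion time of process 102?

15

Schedule: | 103 0-4 | 101 4-6 | 102 6-15 |
Completion: 101=6  102=15  103=4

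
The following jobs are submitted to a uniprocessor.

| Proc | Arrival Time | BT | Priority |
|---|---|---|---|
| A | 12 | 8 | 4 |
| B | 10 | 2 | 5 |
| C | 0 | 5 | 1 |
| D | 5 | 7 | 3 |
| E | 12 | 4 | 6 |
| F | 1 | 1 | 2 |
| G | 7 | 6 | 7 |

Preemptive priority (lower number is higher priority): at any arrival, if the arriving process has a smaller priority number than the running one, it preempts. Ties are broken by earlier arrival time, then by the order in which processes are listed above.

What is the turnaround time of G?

26

Schedule: | C 0-5 | F 5-6 | D 6-13 | A 13-21 | B 21-23 | E 23-27 | G 27-33 |
Completion: A=21  B=23  C=5  D=13  E=27  F=6  G=33
Turnaround (C−A): A=9  B=13  C=5  D=8  E=15  F=5  G=26
Turnaround(G) = completion − arrival = 33 − 7 = 26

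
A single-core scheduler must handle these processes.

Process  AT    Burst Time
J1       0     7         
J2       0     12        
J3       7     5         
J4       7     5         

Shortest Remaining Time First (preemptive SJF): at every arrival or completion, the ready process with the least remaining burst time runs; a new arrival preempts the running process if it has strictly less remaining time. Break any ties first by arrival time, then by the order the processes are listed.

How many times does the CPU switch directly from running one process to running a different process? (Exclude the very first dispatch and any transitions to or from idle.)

Schedule: | J1 0-7 | J3 7-12 | J4 12-17 | J2 17-29 |
Completion: J1=7  J2=29  J3=12  J4=17

3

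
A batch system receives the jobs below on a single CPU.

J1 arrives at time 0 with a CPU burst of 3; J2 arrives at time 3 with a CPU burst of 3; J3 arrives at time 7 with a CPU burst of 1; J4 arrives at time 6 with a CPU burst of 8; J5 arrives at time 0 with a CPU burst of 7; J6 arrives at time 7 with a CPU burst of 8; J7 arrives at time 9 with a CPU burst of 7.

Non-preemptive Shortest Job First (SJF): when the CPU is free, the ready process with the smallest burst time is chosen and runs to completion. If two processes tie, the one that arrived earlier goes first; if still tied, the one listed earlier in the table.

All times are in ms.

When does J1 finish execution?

Schedule: | J1 0-3 | J2 3-6 | J5 6-13 | J3 13-14 | J7 14-21 | J4 21-29 | J6 29-37 |
Completion: J1=3  J2=6  J3=14  J4=29  J5=13  J6=37  J7=21

3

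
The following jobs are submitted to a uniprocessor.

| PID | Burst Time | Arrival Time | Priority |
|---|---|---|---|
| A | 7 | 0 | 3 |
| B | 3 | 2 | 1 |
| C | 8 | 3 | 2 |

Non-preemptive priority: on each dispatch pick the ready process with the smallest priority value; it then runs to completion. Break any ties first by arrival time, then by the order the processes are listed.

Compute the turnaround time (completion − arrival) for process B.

8

Timeline: | A 0-7 | B 7-10 | C 10-18 |
Completion: A=7  B=10  C=18
Turnaround (C−A): A=7  B=8  C=15
Turnaround(B) = completion − arrival = 10 − 2 = 8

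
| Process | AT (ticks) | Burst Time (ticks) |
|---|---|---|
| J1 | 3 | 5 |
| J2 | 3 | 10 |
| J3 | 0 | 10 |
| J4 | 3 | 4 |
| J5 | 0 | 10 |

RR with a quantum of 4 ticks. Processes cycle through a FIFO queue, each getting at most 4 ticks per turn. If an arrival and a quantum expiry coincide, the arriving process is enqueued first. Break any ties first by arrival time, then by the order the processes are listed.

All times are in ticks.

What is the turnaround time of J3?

35

Gantt: | J3 0-4 | J5 4-8 | J1 8-12 | J2 12-16 | J4 16-20 | J3 20-24 | J5 24-28 | J1 28-29 | J2 29-33 | J3 33-35 | J5 35-37 | J2 37-39 |
Completion: J1=29  J2=39  J3=35  J4=20  J5=37
Turnaround (C−A): J1=26  J2=36  J3=35  J4=17  J5=37
Turnaround(J3) = completion − arrival = 35 − 0 = 35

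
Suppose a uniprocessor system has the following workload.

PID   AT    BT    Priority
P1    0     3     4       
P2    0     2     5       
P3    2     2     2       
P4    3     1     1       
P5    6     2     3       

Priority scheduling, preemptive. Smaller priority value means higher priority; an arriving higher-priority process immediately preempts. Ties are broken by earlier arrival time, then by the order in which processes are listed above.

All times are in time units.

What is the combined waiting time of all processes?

12

Timeline: | P1 0-2 | P3 2-3 | P4 3-4 | P3 4-5 | P1 5-6 | P5 6-8 | P2 8-10 |
Completion: P1=6  P2=10  P3=5  P4=4  P5=8
Turnaround (C−A): P1=6  P2=10  P3=3  P4=1  P5=2
Waiting = turnaround − burst: P1=3, P2=8, P3=1, P4=0, P5=0
Total waiting = 3 + 8 + 1 + 0 + 0 = 12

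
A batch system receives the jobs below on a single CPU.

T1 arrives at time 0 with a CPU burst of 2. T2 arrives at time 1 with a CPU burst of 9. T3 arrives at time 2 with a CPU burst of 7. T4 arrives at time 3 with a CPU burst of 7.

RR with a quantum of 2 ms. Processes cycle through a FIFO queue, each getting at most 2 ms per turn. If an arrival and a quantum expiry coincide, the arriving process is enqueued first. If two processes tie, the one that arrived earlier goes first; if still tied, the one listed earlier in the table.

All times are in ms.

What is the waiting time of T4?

14

Schedule: | T1 0-2 | T2 2-4 | T3 4-6 | T4 6-8 | T2 8-10 | T3 10-12 | T4 12-14 | T2 14-16 | T3 16-18 | T4 18-20 | T2 20-22 | T3 22-23 | T4 23-24 | T2 24-25 |
Completion: T1=2  T2=25  T3=23  T4=24
Waiting(T4) = turnaround − burst = 21 − 7 = 14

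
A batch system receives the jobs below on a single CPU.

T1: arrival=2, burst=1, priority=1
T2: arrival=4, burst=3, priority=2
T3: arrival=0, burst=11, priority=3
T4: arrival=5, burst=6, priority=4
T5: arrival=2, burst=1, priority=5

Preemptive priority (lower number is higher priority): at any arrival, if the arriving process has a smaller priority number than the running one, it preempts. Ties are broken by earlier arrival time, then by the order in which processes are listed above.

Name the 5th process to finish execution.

T5

Timeline: | T3 0-2 | T1 2-3 | T3 3-4 | T2 4-7 | T3 7-15 | T4 15-21 | T5 21-22 |
Completion: T1=3  T2=7  T3=15  T4=21  T5=22
Finish order: T1 → T2 → T3 → T4 → T5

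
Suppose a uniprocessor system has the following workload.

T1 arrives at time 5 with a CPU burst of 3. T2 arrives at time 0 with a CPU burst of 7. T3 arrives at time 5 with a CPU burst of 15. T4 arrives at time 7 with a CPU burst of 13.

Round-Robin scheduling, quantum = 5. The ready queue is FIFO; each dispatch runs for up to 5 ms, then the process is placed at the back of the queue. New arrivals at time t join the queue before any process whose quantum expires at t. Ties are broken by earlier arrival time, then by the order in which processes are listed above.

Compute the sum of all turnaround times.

Schedule: | T2 0-5 | T1 5-8 | T3 8-13 | T2 13-15 | T4 15-20 | T3 20-25 | T4 25-30 | T3 30-35 | T4 35-38 |
Completion: T1=8  T2=15  T3=35  T4=38
Turnaround (C−A): T1=3  T2=15  T3=30  T4=31
Turnaround = completion − arrival: T1=3, T2=15, T3=30, T4=31
Total turnaround = 3 + 15 + 30 + 31 = 79

79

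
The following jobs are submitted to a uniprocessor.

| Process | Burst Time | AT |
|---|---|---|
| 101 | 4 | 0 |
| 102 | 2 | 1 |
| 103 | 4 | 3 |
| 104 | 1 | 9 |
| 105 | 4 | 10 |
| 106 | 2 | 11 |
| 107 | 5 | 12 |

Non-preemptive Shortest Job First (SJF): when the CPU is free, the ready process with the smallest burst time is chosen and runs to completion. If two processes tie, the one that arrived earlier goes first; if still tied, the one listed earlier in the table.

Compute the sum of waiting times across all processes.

15

Gantt: | 101 0-4 | 102 4-6 | 103 6-10 | 104 10-11 | 106 11-13 | 105 13-17 | 107 17-22 |
Completion: 101=4  102=6  103=10  104=11  105=17  106=13  107=22
Waiting = turnaround − burst: 101=0, 102=3, 103=3, 104=1, 105=3, 106=0, 107=5
Total waiting = 0 + 3 + 3 + 1 + 3 + 0 + 5 = 15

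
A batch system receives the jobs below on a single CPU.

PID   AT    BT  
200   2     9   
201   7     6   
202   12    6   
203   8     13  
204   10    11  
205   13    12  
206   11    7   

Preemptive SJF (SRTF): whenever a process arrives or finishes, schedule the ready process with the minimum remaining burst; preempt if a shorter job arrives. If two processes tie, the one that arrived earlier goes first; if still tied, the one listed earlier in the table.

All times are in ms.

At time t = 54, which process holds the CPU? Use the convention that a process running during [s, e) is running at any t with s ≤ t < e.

Gantt: | idle 0-2 | 200 2-11 | 201 11-17 | 202 17-23 | 206 23-30 | 204 30-41 | 205 41-53 | 203 53-66 |
Completion: 200=11  201=17  202=23  203=66  204=41  205=53  206=30
Turnaround (C−A): 200=9  201=10  202=11  203=58  204=31  205=40  206=19

203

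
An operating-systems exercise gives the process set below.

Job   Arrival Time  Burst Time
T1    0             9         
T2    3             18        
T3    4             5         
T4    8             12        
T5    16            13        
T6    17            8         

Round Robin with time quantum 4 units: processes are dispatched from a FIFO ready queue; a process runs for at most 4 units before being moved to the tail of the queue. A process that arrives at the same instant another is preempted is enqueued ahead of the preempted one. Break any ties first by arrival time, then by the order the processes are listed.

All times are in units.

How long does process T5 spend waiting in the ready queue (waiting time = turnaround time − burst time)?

36

Timeline: | T1 0-4 | T2 4-8 | T3 8-12 | T1 12-16 | T4 16-20 | T2 20-24 | T3 24-25 | T5 25-29 | T1 29-30 | T6 30-34 | T4 34-38 | T2 38-42 | T5 42-46 | T6 46-50 | T4 50-54 | T2 54-58 | T5 58-62 | T2 62-64 | T5 64-65 |
Completion: T1=30  T2=64  T3=25  T4=54  T5=65  T6=50
Turnaround (C−A): T1=30  T2=61  T3=21  T4=46  T5=49  T6=33
Waiting(T5) = turnaround − burst = 49 − 13 = 36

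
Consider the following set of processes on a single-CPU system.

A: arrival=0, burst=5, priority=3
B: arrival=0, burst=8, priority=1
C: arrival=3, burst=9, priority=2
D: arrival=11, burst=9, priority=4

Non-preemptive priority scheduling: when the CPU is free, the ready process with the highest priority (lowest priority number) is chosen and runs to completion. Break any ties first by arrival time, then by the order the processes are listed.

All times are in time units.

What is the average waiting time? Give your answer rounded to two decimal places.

8.25

Schedule: | B 0-8 | C 8-17 | A 17-22 | D 22-31 |
Completion: A=22  B=8  C=17  D=31
Waiting times: A=17, B=0, C=5, D=11
Average waiting = (17+0+5+11) / 4 = 33/4 = 8.25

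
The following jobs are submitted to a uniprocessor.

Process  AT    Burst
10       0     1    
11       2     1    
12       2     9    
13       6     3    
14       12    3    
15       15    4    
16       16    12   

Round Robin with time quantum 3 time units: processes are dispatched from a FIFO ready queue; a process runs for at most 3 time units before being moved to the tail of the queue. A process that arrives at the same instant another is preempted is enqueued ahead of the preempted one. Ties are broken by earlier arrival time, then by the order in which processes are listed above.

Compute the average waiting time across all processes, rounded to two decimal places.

Schedule: | 10 0-1 | idle 1-2 | 11 2-3 | 12 3-6 | 13 6-9 | 12 9-12 | 14 12-15 | 12 15-18 | 15 18-21 | 16 21-24 | 15 24-25 | 16 25-34 |
Completion: 10=1  11=3  12=18  13=9  14=15  15=25  16=34
Waiting times: 10=0, 11=0, 12=7, 13=0, 14=0, 15=6, 16=6
Average waiting = (0+0+7+0+0+6+6) / 7 = 19/7 = 2.71

2.71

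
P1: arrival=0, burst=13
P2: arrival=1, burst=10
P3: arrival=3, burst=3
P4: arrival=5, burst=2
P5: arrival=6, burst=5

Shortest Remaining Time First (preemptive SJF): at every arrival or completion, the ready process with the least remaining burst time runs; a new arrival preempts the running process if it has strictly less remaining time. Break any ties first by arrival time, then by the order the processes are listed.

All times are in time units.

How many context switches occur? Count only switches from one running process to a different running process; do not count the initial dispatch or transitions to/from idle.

Schedule: | P1 0-1 | P2 1-3 | P3 3-6 | P4 6-8 | P5 8-13 | P2 13-21 | P1 21-33 |
Completion: P1=33  P2=21  P3=6  P4=8  P5=13

6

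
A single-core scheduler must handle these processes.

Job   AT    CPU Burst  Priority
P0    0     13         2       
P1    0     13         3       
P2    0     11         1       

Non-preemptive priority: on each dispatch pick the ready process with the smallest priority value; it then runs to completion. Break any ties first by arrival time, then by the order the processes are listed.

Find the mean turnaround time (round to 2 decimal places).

24.00

Timeline: | P2 0-11 | P0 11-24 | P1 24-37 |
Completion: P0=24  P1=37  P2=11
Turnaround (C−A): P0=24  P1=37  P2=11
Turnaround times: P0=24, P1=37, P2=11
Average turnaround = (24+37+11) / 3 = 72/3 = 24.00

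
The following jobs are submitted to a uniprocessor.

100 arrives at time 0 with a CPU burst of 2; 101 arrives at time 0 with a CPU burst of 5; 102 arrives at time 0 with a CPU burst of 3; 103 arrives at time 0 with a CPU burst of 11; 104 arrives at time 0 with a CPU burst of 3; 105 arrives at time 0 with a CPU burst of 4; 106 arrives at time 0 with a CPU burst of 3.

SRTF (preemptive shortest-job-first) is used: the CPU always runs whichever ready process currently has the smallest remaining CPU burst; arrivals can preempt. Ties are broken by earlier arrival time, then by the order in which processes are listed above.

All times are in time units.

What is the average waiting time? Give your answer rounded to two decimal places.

8.71

Schedule: | 100 0-2 | 102 2-5 | 104 5-8 | 106 8-11 | 105 11-15 | 101 15-20 | 103 20-31 |
Completion: 100=2  101=20  102=5  103=31  104=8  105=15  106=11
Turnaround (C−A): 100=2  101=20  102=5  103=31  104=8  105=15  106=11
Waiting times: 100=0, 101=15, 102=2, 103=20, 104=5, 105=11, 106=8
Average waiting = (0+15+2+20+5+11+8) / 7 = 61/7 = 8.71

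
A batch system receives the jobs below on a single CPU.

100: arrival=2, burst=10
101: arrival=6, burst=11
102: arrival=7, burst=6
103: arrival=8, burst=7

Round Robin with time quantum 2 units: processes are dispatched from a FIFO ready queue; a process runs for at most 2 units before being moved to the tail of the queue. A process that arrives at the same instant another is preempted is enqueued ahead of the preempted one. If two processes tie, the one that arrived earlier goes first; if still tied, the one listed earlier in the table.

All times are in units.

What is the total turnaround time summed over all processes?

100

Gantt: | idle 0-2 | 100 2-6 | 101 6-8 | 100 8-10 | 102 10-12 | 103 12-14 | 101 14-16 | 100 16-18 | 102 18-20 | 103 20-22 | 101 22-24 | 100 24-26 | 102 26-28 | 103 28-30 | 101 30-32 | 103 32-33 | 101 33-36 |
Completion: 100=26  101=36  102=28  103=33
Turnaround = completion − arrival: 100=24, 101=30, 102=21, 103=25
Total turnaround = 24 + 30 + 21 + 25 = 100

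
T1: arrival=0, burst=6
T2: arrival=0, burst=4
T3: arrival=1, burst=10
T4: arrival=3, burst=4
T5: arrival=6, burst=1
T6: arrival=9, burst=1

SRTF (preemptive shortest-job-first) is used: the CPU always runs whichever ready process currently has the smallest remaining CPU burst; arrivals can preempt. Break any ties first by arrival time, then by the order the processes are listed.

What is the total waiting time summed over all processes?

Schedule: | T2 0-4 | T4 4-6 | T5 6-7 | T4 7-9 | T6 9-10 | T1 10-16 | T3 16-26 |
Completion: T1=16  T2=4  T3=26  T4=9  T5=7  T6=10
Waiting = turnaround − burst: T1=10, T2=0, T3=15, T4=2, T5=0, T6=0
Total waiting = 10 + 0 + 15 + 2 + 0 + 0 = 27

27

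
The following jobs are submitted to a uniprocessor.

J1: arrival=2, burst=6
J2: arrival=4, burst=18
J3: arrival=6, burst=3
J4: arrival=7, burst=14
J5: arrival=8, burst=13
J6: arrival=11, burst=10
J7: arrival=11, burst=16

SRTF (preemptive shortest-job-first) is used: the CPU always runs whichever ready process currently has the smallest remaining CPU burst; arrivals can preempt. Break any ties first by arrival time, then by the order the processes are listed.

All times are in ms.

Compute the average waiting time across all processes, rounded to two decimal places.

Gantt: | idle 0-2 | J1 2-8 | J3 8-11 | J6 11-21 | J5 21-34 | J4 34-48 | J7 48-64 | J2 64-82 |
Completion: J1=8  J2=82  J3=11  J4=48  J5=34  J6=21  J7=64
Turnaround (C−A): J1=6  J2=78  J3=5  J4=41  J5=26  J6=10  J7=53
Waiting times: J1=0, J2=60, J3=2, J4=27, J5=13, J6=0, J7=37
Average waiting = (0+60+2+27+13+0+37) / 7 = 139/7 = 19.86

19.86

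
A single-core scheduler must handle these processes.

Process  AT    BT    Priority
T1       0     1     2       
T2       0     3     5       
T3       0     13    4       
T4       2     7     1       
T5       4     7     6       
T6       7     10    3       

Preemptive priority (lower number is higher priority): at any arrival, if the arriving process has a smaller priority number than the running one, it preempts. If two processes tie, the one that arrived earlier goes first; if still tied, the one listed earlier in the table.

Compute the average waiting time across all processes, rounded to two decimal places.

Gantt: | T1 0-1 | T3 1-2 | T4 2-9 | T6 9-19 | T3 19-31 | T2 31-34 | T5 34-41 |
Completion: T1=1  T2=34  T3=31  T4=9  T5=41  T6=19
Turnaround (C−A): T1=1  T2=34  T3=31  T4=7  T5=37  T6=12
Waiting times: T1=0, T2=31, T3=18, T4=0, T5=30, T6=2
Average waiting = (0+31+18+0+30+2) / 6 = 81/6 = 13.50

13.50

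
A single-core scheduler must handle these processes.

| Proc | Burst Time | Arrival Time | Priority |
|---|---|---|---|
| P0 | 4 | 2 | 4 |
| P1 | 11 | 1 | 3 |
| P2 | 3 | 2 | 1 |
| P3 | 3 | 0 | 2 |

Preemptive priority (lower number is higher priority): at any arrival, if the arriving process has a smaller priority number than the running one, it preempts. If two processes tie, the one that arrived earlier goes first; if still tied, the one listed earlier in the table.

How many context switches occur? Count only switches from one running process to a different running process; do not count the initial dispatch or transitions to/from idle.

4

Timeline: | P3 0-2 | P2 2-5 | P3 5-6 | P1 6-17 | P0 17-21 |
Completion: P0=21  P1=17  P2=5  P3=6
Turnaround (C−A): P0=19  P1=16  P2=3  P3=6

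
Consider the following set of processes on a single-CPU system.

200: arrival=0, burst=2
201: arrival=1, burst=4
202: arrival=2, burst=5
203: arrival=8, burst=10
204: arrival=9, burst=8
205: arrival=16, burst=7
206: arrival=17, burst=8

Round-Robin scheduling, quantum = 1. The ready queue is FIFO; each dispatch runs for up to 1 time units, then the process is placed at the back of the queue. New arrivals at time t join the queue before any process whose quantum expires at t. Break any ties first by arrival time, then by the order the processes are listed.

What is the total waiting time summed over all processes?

93

Gantt: | 200 0-1 | 201 1-2 | 200 2-3 | 202 3-4 | 201 4-5 | 202 5-6 | 201 6-7 | 202 7-8 | 201 8-9 | 203 9-10 | 202 10-11 | 204 11-12 | 203 12-13 | 202 13-14 | 204 14-15 | 203 15-16 | 204 16-17 | 205 17-18 | 203 18-19 | 206 19-20 | 204 20-21 | 205 21-22 | 203 22-23 | 206 23-24 | 204 24-25 | 205 25-26 | 203 26-27 | 206 27-28 | 204 28-29 | 205 29-30 | 203 30-31 | 206 31-32 | 204 32-33 | 205 33-34 | 203 34-35 | 206 35-36 | 204 36-37 | 205 37-38 | 203 38-39 | 206 39-40 | 205 40-41 | 203 41-42 | 206 42-44 |
Completion: 200=3  201=9  202=14  203=42  204=37  205=41  206=44
Turnaround (C−A): 200=3  201=8  202=12  203=34  204=28  205=25  206=27
Waiting = turnaround − burst: 200=1, 201=4, 202=7, 203=24, 204=20, 205=18, 206=19
Total waiting = 1 + 4 + 7 + 24 + 20 + 18 + 19 = 93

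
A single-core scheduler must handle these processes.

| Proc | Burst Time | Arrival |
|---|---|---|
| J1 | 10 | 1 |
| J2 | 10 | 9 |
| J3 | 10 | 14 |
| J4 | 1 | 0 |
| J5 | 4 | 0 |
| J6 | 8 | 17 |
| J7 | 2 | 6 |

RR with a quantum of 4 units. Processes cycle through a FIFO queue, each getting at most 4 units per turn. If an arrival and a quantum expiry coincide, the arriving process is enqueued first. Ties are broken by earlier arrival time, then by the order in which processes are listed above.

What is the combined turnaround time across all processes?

Schedule: | J4 0-1 | J5 1-5 | J1 5-9 | J7 9-11 | J2 11-15 | J1 15-19 | J3 19-23 | J2 23-27 | J6 27-31 | J1 31-33 | J3 33-37 | J2 37-39 | J6 39-43 | J3 43-45 |
Completion: J1=33  J2=39  J3=45  J4=1  J5=5  J6=43  J7=11
Turnaround (C−A): J1=32  J2=30  J3=31  J4=1  J5=5  J6=26  J7=5
Turnaround = completion − arrival: J1=32, J2=30, J3=31, J4=1, J5=5, J6=26, J7=5
Total turnaround = 32 + 30 + 31 + 1 + 5 + 26 + 5 = 130

130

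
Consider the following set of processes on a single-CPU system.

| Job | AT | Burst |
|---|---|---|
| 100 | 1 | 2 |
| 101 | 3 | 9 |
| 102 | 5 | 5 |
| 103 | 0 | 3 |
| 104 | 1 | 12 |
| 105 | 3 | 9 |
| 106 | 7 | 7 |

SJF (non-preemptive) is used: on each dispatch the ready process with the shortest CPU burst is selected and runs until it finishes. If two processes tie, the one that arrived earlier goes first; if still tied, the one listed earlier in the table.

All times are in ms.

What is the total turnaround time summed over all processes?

123

Schedule: | 103 0-3 | 100 3-5 | 102 5-10 | 106 10-17 | 101 17-26 | 105 26-35 | 104 35-47 |
Completion: 100=5  101=26  102=10  103=3  104=47  105=35  106=17
Turnaround = completion − arrival: 100=4, 101=23, 102=5, 103=3, 104=46, 105=32, 106=10
Total turnaround = 4 + 23 + 5 + 3 + 46 + 32 + 10 = 123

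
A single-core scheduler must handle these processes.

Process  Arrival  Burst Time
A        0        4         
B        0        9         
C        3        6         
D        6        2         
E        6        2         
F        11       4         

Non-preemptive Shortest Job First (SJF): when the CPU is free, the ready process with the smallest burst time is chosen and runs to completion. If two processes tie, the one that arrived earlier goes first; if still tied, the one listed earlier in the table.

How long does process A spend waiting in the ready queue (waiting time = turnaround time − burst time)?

Timeline: | A 0-4 | C 4-10 | D 10-12 | E 12-14 | F 14-18 | B 18-27 |
Completion: A=4  B=27  C=10  D=12  E=14  F=18
Turnaround (C−A): A=4  B=27  C=7  D=6  E=8  F=7
Waiting(A) = turnaround − burst = 4 − 4 = 0

0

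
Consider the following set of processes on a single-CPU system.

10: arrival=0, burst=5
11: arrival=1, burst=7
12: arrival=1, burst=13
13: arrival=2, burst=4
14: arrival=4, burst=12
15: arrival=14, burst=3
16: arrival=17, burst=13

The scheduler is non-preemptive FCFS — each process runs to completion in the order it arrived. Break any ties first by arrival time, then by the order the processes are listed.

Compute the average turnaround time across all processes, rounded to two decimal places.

Schedule: | 10 0-5 | 11 5-12 | 12 12-25 | 13 25-29 | 14 29-41 | 15 41-44 | 16 44-57 |
Completion: 10=5  11=12  12=25  13=29  14=41  15=44  16=57
Turnaround times: 10=5, 11=11, 12=24, 13=27, 14=37, 15=30, 16=40
Average turnaround = (5+11+24+27+37+30+40) / 7 = 174/7 = 24.86

24.86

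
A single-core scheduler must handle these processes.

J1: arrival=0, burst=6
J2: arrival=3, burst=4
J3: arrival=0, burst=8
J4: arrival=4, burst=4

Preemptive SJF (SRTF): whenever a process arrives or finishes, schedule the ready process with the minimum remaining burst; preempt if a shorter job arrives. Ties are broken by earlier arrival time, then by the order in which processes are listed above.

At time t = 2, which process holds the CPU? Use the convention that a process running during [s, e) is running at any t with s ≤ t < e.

Gantt: | J1 0-6 | J2 6-10 | J4 10-14 | J3 14-22 |
Completion: J1=6  J2=10  J3=22  J4=14

J1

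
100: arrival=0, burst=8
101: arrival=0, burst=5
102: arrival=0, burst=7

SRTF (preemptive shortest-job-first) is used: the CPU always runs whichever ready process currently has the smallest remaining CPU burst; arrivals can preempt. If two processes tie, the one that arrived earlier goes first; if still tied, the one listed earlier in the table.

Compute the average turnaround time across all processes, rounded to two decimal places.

12.33

Gantt: | 101 0-5 | 102 5-12 | 100 12-20 |
Completion: 100=20  101=5  102=12
Turnaround (C−A): 100=20  101=5  102=12
Turnaround times: 100=20, 101=5, 102=12
Average turnaround = (20+5+12) / 3 = 37/3 = 12.33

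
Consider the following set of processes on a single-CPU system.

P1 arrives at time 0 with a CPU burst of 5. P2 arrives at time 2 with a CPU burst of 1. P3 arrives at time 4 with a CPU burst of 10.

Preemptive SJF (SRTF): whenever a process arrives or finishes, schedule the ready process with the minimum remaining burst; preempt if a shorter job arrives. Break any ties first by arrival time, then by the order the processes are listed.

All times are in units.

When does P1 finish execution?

6

Schedule: | P1 0-2 | P2 2-3 | P1 3-6 | P3 6-16 |
Completion: P1=6  P2=3  P3=16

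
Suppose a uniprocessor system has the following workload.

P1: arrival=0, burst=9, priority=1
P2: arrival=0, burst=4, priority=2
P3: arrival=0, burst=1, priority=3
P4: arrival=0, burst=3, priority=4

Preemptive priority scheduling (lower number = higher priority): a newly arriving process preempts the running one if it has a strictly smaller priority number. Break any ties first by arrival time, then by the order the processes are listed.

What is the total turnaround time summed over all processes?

53

Timeline: | P1 0-9 | P2 9-13 | P3 13-14 | P4 14-17 |
Completion: P1=9  P2=13  P3=14  P4=17
Turnaround (C−A): P1=9  P2=13  P3=14  P4=17
Turnaround = completion − arrival: P1=9, P2=13, P3=14, P4=17
Total turnaround = 9 + 13 + 14 + 17 = 53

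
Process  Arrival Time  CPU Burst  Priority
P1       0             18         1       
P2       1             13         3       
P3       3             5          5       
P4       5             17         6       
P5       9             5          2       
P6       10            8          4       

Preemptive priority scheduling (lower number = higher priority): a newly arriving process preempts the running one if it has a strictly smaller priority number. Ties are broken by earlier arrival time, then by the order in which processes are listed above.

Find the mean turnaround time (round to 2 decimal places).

34.67

Schedule: | P1 0-18 | P5 18-23 | P2 23-36 | P6 36-44 | P3 44-49 | P4 49-66 |
Completion: P1=18  P2=36  P3=49  P4=66  P5=23  P6=44
Turnaround (C−A): P1=18  P2=35  P3=46  P4=61  P5=14  P6=34
Turnaround times: P1=18, P2=35, P3=46, P4=61, P5=14, P6=34
Average turnaround = (18+35+46+61+14+34) / 6 = 208/6 = 34.67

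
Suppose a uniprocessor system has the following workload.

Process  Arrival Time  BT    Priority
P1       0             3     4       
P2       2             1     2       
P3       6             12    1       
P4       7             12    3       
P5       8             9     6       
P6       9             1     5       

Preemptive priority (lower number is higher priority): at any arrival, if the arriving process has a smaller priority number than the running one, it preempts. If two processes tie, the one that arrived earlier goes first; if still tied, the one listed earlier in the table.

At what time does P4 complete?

30

Timeline: | P1 0-2 | P2 2-3 | P1 3-4 | idle 4-6 | P3 6-18 | P4 18-30 | P6 30-31 | P5 31-40 |
Completion: P1=4  P2=3  P3=18  P4=30  P5=40  P6=31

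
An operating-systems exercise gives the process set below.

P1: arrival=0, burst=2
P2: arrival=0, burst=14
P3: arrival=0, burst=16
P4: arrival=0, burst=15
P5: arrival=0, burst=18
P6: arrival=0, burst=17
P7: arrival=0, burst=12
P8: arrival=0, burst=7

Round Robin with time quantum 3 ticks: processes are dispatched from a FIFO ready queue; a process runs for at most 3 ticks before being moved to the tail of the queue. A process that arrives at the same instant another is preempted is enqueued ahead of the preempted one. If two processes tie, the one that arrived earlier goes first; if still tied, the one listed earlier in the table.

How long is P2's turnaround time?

83

Timeline: | P1 0-2 | P2 2-5 | P3 5-8 | P4 8-11 | P5 11-14 | P6 14-17 | P7 17-20 | P8 20-23 | P2 23-26 | P3 26-29 | P4 29-32 | P5 32-35 | P6 35-38 | P7 38-41 | P8 41-44 | P2 44-47 | P3 47-50 | P4 50-53 | P5 53-56 | P6 56-59 | P7 59-62 | P8 62-63 | P2 63-66 | P3 66-69 | P4 69-72 | P5 72-75 | P6 75-78 | P7 78-81 | P2 81-83 | P3 83-86 | P4 86-89 | P5 89-92 | P6 92-95 | P3 95-96 | P5 96-99 | P6 99-101 |
Completion: P1=2  P2=83  P3=96  P4=89  P5=99  P6=101  P7=81  P8=63
Turnaround(P2) = completion − arrival = 83 − 0 = 83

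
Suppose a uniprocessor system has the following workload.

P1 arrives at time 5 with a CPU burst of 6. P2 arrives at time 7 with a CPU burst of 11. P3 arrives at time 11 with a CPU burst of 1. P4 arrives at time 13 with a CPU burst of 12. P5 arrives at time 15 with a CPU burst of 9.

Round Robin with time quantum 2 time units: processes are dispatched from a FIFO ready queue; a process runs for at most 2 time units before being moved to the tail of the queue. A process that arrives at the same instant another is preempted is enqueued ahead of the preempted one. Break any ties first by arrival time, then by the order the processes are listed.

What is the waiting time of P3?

Gantt: | idle 0-5 | P1 5-7 | P2 7-9 | P1 9-11 | P2 11-13 | P3 13-14 | P1 14-16 | P4 16-18 | P2 18-20 | P5 20-22 | P4 22-24 | P2 24-26 | P5 26-28 | P4 28-30 | P2 30-32 | P5 32-34 | P4 34-36 | P2 36-37 | P5 37-39 | P4 39-41 | P5 41-42 | P4 42-44 |
Completion: P1=16  P2=37  P3=14  P4=44  P5=42
Waiting(P3) = turnaround − burst = 3 − 1 = 2

2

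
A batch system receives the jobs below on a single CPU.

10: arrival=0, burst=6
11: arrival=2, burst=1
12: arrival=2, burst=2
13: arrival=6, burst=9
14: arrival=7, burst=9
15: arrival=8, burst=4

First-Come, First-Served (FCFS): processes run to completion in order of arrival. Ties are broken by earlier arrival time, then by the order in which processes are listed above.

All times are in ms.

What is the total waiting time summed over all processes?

Gantt: | 10 0-6 | 11 6-7 | 12 7-9 | 13 9-18 | 14 18-27 | 15 27-31 |
Completion: 10=6  11=7  12=9  13=18  14=27  15=31
Waiting = turnaround − burst: 10=0, 11=4, 12=5, 13=3, 14=11, 15=19
Total waiting = 0 + 4 + 5 + 3 + 11 + 19 = 42

42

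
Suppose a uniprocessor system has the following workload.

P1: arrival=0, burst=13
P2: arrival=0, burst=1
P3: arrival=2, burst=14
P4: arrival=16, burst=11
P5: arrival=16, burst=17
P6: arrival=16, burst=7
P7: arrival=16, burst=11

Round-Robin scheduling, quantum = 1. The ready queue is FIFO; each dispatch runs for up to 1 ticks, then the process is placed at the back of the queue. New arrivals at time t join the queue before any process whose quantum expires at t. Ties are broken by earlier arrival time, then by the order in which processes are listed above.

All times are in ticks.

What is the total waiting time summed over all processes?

Gantt: | P1 0-1 | P2 1-2 | P1 2-3 | P3 3-4 | P1 4-5 | P3 5-6 | P1 6-7 | P3 7-8 | P1 8-9 | P3 9-10 | P1 10-11 | P3 11-12 | P1 12-13 | P3 13-14 | P1 14-15 | P3 15-16 | P1 16-17 | P4 17-18 | P5 18-19 | P6 19-20 | P7 20-21 | P3 21-22 | P1 22-23 | P4 23-24 | P5 24-25 | P6 25-26 | P7 26-27 | P3 27-28 | P1 28-29 | P4 29-30 | P5 30-31 | P6 31-32 | P7 32-33 | P3 33-34 | P1 34-35 | P4 35-36 | P5 36-37 | P6 37-38 | P7 38-39 | P3 39-40 | P1 40-41 | P4 41-42 | P5 42-43 | P6 43-44 | P7 44-45 | P3 45-46 | P4 46-47 | P5 47-48 | P6 48-49 | P7 49-50 | P3 50-51 | P4 51-52 | P5 52-53 | P6 53-54 | P7 54-55 | P3 55-56 | P4 56-57 | P5 57-58 | P7 58-59 | P4 59-60 | P5 60-61 | P7 61-62 | P4 62-63 | P5 63-64 | P7 64-65 | P4 65-66 | P5 66-67 | P7 67-68 | P5 68-74 |
Completion: P1=41  P2=2  P3=56  P4=66  P5=74  P6=54  P7=68
Turnaround (C−A): P1=41  P2=2  P3=54  P4=50  P5=58  P6=38  P7=52
Waiting = turnaround − burst: P1=28, P2=1, P3=40, P4=39, P5=41, P6=31, P7=41
Total waiting = 28 + 1 + 40 + 39 + 41 + 31 + 41 = 221

221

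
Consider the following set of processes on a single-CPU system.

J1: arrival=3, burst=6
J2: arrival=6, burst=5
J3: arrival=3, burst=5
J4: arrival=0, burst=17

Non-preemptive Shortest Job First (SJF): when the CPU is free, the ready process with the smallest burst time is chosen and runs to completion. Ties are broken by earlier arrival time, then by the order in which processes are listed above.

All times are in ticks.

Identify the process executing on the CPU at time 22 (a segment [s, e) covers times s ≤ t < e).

J2

Gantt: | J4 0-17 | J3 17-22 | J2 22-27 | J1 27-33 |
Completion: J1=33  J2=27  J3=22  J4=17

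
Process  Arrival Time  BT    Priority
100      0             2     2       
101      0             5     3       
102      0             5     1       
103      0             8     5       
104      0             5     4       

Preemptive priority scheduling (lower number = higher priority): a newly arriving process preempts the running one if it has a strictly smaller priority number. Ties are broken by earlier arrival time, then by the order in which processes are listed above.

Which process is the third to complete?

Timeline: | 102 0-5 | 100 5-7 | 101 7-12 | 104 12-17 | 103 17-25 |
Completion: 100=7  101=12  102=5  103=25  104=17
Finish order: 102 → 100 → 101 → 104 → 103

101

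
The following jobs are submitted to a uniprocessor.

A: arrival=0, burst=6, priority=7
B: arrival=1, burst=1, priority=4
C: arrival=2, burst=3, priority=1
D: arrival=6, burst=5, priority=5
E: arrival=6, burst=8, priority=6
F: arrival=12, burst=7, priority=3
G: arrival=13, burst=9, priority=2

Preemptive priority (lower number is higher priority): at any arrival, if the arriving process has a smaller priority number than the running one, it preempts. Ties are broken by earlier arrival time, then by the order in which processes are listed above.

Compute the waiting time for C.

0

Schedule: | A 0-1 | B 1-2 | C 2-5 | A 5-6 | D 6-11 | E 11-12 | F 12-13 | G 13-22 | F 22-28 | E 28-35 | A 35-39 |
Completion: A=39  B=2  C=5  D=11  E=35  F=28  G=22
Waiting(C) = turnaround − burst = 3 − 3 = 0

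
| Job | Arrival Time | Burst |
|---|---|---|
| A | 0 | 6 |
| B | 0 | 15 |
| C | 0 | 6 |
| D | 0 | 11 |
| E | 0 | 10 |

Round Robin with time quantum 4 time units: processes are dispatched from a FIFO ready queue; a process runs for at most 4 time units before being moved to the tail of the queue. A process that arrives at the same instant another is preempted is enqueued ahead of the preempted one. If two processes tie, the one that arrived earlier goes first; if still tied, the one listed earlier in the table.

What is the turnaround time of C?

28

Schedule: | A 0-4 | B 4-8 | C 8-12 | D 12-16 | E 16-20 | A 20-22 | B 22-26 | C 26-28 | D 28-32 | E 32-36 | B 36-40 | D 40-43 | E 43-45 | B 45-48 |
Completion: A=22  B=48  C=28  D=43  E=45
Turnaround (C−A): A=22  B=48  C=28  D=43  E=45
Turnaround(C) = completion − arrival = 28 − 0 = 28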